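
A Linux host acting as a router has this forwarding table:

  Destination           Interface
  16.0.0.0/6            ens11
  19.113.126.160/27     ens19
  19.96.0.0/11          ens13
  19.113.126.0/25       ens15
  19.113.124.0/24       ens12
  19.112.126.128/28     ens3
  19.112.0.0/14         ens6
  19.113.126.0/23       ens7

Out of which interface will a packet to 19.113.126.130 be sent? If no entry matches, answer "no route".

ens7

Routes whose prefix contains 19.113.126.130:
  16.0.0.0/6 (16.0.0.0 - 19.255.255.255) -> ens11
  19.96.0.0/11 (19.96.0.0 - 19.127.255.255) -> ens13
  19.112.0.0/14 (19.112.0.0 - 19.115.255.255) -> ens6
  19.113.126.0/23 (19.113.126.0 - 19.113.127.255) -> ens7
More-specific entries that do NOT match:
  19.112.126.128/28 (19.112.126.128 - 19.112.126.143) does not contain 19.113.126.130
  19.113.126.160/27 (19.113.126.160 - 19.113.126.191) does not contain 19.113.126.130
  19.113.126.0/25 (19.113.126.0 - 19.113.126.127) does not contain 19.113.126.130
  19.113.124.0/24 (19.113.124.0 - 19.113.124.255) does not contain 19.113.126.130
Longest matching prefix is /23 -> interface ens7.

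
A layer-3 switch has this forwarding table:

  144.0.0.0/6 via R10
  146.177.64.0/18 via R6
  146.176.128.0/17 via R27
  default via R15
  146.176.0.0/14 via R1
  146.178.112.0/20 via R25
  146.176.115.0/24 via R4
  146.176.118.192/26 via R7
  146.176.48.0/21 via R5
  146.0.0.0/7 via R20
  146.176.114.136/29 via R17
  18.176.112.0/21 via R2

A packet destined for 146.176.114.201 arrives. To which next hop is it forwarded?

Routes whose prefix contains 146.176.114.201:
  0.0.0.0/0 (default, matches everything) -> R15
  144.0.0.0/6 (144.0.0.0 - 147.255.255.255) -> R10
  146.0.0.0/7 (146.0.0.0 - 147.255.255.255) -> R20
  146.176.0.0/14 (146.176.0.0 - 146.179.255.255) -> R1
More-specific entries that do NOT match:
  146.176.114.136/29 (146.176.114.136 - 146.176.114.143) does not contain 146.176.114.201
  146.176.118.192/26 (146.176.118.192 - 146.176.118.255) does not contain 146.176.114.201
  146.176.115.0/24 (146.176.115.0 - 146.176.115.255) does not contain 146.176.114.201
  146.176.48.0/21 (146.176.48.0 - 146.176.55.255) does not contain 146.176.114.201
  18.176.112.0/21 (18.176.112.0 - 18.176.119.255) does not contain 146.176.114.201
  146.178.112.0/20 (146.178.112.0 - 146.178.127.255) does not contain 146.176.114.201
  146.177.64.0/18 (146.177.64.0 - 146.177.127.255) does not contain 146.176.114.201
  146.176.128.0/17 (146.176.128.0 - 146.176.255.255) does not contain 146.176.114.201
Longest matching prefix is /14 -> next hop R1.

R1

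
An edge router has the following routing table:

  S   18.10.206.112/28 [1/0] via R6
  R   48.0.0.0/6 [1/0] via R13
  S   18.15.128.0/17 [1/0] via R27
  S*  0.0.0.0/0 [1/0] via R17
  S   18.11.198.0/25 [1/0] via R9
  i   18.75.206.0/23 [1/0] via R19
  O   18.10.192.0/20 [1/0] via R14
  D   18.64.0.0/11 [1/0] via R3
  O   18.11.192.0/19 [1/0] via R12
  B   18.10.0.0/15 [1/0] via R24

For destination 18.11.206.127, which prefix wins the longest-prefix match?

18.11.192.0/19

Entries matching 18.11.206.127:
  0.0.0.0/0 (default, matches everything)
  18.10.0.0/15 (18.10.0.0 - 18.11.255.255)
  18.11.192.0/19 (18.11.192.0 - 18.11.223.255)
Most specific is 18.11.192.0/19.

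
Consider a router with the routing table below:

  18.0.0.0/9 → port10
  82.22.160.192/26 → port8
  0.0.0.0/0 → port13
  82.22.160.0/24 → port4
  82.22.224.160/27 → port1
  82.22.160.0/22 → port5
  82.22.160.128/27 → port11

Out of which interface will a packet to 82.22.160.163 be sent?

Routes whose prefix contains 82.22.160.163:
  0.0.0.0/0 (default, matches everything) -> port13
  82.22.160.0/22 (82.22.160.0 - 82.22.163.255) -> port5
  82.22.160.0/24 (82.22.160.0 - 82.22.160.255) -> port4
More-specific entries that do NOT match:
  82.22.224.160/27 (82.22.224.160 - 82.22.224.191) does not contain 82.22.160.163
  82.22.160.128/27 (82.22.160.128 - 82.22.160.159) does not contain 82.22.160.163
  82.22.160.192/26 (82.22.160.192 - 82.22.160.255) does not contain 82.22.160.163
Longest matching prefix is /24 -> interface port4.

port4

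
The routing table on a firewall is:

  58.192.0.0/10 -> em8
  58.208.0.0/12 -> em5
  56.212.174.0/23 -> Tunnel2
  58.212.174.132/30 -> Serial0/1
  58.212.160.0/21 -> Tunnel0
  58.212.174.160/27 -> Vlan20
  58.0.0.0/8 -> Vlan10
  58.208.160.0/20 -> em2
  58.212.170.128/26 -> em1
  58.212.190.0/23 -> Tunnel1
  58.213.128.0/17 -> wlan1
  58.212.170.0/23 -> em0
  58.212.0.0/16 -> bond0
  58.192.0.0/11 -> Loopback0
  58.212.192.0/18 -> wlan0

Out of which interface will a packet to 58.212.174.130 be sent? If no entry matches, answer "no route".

bond0

Routes whose prefix contains 58.212.174.130:
  58.0.0.0/8 (58.0.0.0 - 58.255.255.255) -> Vlan10
  58.192.0.0/10 (58.192.0.0 - 58.255.255.255) -> em8
  58.192.0.0/11 (58.192.0.0 - 58.223.255.255) -> Loopback0
  58.208.0.0/12 (58.208.0.0 - 58.223.255.255) -> em5
  58.212.0.0/16 (58.212.0.0 - 58.212.255.255) -> bond0
More-specific entries that do NOT match:
  58.212.174.132/30 (58.212.174.132 - 58.212.174.135) does not contain 58.212.174.130
  58.212.174.160/27 (58.212.174.160 - 58.212.174.191) does not contain 58.212.174.130
  58.212.170.128/26 (58.212.170.128 - 58.212.170.191) does not contain 58.212.174.130
  56.212.174.0/23 (56.212.174.0 - 56.212.175.255) does not contain 58.212.174.130
  58.212.190.0/23 (58.212.190.0 - 58.212.191.255) does not contain 58.212.174.130
  58.212.170.0/23 (58.212.170.0 - 58.212.171.255) does not contain 58.212.174.130
  58.212.160.0/21 (58.212.160.0 - 58.212.167.255) does not contain 58.212.174.130
  58.208.160.0/20 (58.208.160.0 - 58.208.175.255) does not contain 58.212.174.130
  58.212.192.0/18 (58.212.192.0 - 58.212.255.255) does not contain 58.212.174.130
  58.213.128.0/17 (58.213.128.0 - 58.213.255.255) does not contain 58.212.174.130
Longest matching prefix is /16 -> interface bond0.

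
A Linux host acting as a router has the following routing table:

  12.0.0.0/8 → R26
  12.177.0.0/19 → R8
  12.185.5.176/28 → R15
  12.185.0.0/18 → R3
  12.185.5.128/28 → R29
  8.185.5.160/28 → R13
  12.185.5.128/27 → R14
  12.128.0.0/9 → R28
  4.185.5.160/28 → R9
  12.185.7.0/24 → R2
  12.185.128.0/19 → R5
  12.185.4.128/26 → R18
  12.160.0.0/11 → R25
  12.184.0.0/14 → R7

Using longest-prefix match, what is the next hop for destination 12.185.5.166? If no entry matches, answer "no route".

R3

Routes whose prefix contains 12.185.5.166:
  12.0.0.0/8 (12.0.0.0 - 12.255.255.255) -> R26
  12.128.0.0/9 (12.128.0.0 - 12.255.255.255) -> R28
  12.160.0.0/11 (12.160.0.0 - 12.191.255.255) -> R25
  12.184.0.0/14 (12.184.0.0 - 12.187.255.255) -> R7
  12.185.0.0/18 (12.185.0.0 - 12.185.63.255) -> R3
More-specific entries that do NOT match:
  12.185.5.176/28 (12.185.5.176 - 12.185.5.191) does not contain 12.185.5.166
  12.185.5.128/28 (12.185.5.128 - 12.185.5.143) does not contain 12.185.5.166
  8.185.5.160/28 (8.185.5.160 - 8.185.5.175) does not contain 12.185.5.166
  4.185.5.160/28 (4.185.5.160 - 4.185.5.175) does not contain 12.185.5.166
  12.185.5.128/27 (12.185.5.128 - 12.185.5.159) does not contain 12.185.5.166
  12.185.4.128/26 (12.185.4.128 - 12.185.4.191) does not contain 12.185.5.166
  12.185.7.0/24 (12.185.7.0 - 12.185.7.255) does not contain 12.185.5.166
  12.177.0.0/19 (12.177.0.0 - 12.177.31.255) does not contain 12.185.5.166
  12.185.128.0/19 (12.185.128.0 - 12.185.159.255) does not contain 12.185.5.166
Longest matching prefix is /18 -> next hop R3.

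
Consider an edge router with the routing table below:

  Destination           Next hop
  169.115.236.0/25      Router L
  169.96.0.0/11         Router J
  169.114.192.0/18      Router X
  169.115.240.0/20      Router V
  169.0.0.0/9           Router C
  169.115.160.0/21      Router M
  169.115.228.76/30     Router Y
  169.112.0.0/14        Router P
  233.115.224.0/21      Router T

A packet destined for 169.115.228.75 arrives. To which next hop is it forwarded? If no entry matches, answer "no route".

Routes whose prefix contains 169.115.228.75:
  169.0.0.0/9 (169.0.0.0 - 169.127.255.255) -> Router C
  169.96.0.0/11 (169.96.0.0 - 169.127.255.255) -> Router J
  169.112.0.0/14 (169.112.0.0 - 169.115.255.255) -> Router P
More-specific entries that do NOT match:
  169.115.228.76/30 (169.115.228.76 - 169.115.228.79) does not contain 169.115.228.75
  169.115.236.0/25 (169.115.236.0 - 169.115.236.127) does not contain 169.115.228.75
  169.115.160.0/21 (169.115.160.0 - 169.115.167.255) does not contain 169.115.228.75
  233.115.224.0/21 (233.115.224.0 - 233.115.231.255) does not contain 169.115.228.75
  169.115.240.0/20 (169.115.240.0 - 169.115.255.255) does not contain 169.115.228.75
  169.114.192.0/18 (169.114.192.0 - 169.114.255.255) does not contain 169.115.228.75
Longest matching prefix is /14 -> next hop Router P.

Router P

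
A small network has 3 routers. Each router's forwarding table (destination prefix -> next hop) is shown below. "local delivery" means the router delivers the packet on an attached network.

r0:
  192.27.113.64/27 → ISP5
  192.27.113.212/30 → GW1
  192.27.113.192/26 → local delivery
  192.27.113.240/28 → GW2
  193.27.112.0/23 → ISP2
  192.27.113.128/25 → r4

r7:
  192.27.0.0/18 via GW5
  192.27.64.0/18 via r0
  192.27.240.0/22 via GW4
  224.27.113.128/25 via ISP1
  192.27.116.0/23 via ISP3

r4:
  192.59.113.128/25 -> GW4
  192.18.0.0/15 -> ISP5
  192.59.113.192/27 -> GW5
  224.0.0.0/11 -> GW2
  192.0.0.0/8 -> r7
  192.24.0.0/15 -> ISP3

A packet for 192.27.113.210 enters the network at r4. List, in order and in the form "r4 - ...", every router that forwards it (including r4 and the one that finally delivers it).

r4 - r7 - r0

At r4: longest match for 192.27.113.210 is 192.0.0.0/8 -> r7
At r7: longest match for 192.27.113.210 is 192.27.64.0/18 -> r0
At r0: longest match for 192.27.113.210 is 192.27.113.192/26 -> local delivery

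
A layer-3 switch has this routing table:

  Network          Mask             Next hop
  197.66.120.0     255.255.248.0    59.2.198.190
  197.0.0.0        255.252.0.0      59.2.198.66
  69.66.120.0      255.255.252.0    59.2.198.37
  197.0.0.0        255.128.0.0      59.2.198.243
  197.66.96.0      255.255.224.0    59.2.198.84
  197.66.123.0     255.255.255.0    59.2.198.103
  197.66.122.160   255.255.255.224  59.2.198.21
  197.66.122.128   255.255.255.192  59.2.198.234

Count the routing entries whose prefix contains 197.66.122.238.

3

Prefixes containing 197.66.122.238:
  197.0.0.0/9 (197.0.0.0 - 197.127.255.255)
  197.66.96.0/19 (197.66.96.0 - 197.66.127.255)
  197.66.120.0/21 (197.66.120.0 - 197.66.127.255)
Total matching entries: 3.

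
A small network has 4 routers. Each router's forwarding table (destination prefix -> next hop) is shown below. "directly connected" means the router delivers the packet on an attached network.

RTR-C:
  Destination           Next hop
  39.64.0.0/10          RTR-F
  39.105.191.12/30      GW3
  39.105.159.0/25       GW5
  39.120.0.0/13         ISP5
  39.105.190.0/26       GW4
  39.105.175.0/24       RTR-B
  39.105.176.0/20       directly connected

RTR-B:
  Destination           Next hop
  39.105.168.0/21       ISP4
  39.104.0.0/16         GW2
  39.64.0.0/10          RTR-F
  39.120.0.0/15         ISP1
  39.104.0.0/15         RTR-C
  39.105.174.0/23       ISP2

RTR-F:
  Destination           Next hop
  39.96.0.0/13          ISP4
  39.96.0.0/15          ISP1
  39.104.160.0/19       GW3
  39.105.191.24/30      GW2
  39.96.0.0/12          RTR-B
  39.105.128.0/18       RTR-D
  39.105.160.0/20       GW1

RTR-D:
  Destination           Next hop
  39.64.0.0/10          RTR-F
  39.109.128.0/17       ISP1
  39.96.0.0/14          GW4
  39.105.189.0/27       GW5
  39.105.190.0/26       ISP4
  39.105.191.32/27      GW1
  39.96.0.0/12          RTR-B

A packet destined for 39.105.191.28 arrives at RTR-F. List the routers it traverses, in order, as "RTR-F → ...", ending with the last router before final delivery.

RTR-F → RTR-D → RTR-B → RTR-C

At RTR-F: longest match for 39.105.191.28 is 39.105.128.0/18 -> RTR-D
At RTR-D: longest match for 39.105.191.28 is 39.96.0.0/12 -> RTR-B
At RTR-B: longest match for 39.105.191.28 is 39.104.0.0/15 -> RTR-C
At RTR-C: longest match for 39.105.191.28 is 39.105.176.0/20 -> directly connected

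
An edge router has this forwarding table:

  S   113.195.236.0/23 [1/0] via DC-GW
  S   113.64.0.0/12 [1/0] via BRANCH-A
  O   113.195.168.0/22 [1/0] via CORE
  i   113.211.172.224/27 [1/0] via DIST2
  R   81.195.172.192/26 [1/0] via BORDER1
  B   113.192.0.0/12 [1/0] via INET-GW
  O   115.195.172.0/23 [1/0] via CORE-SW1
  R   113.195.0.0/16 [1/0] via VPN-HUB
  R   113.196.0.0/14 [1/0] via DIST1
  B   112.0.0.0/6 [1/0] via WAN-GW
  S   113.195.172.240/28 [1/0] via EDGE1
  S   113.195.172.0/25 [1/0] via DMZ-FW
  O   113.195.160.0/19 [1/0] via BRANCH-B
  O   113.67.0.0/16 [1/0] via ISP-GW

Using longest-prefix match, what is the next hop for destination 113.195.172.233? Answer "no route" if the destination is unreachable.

Routes whose prefix contains 113.195.172.233:
  112.0.0.0/6 (112.0.0.0 - 115.255.255.255) -> WAN-GW
  113.192.0.0/12 (113.192.0.0 - 113.207.255.255) -> INET-GW
  113.195.0.0/16 (113.195.0.0 - 113.195.255.255) -> VPN-HUB
  113.195.160.0/19 (113.195.160.0 - 113.195.191.255) -> BRANCH-B
More-specific entries that do NOT match:
  113.195.172.240/28 (113.195.172.240 - 113.195.172.255) does not contain 113.195.172.233
  113.211.172.224/27 (113.211.172.224 - 113.211.172.255) does not contain 113.195.172.233
  81.195.172.192/26 (81.195.172.192 - 81.195.172.255) does not contain 113.195.172.233
  113.195.172.0/25 (113.195.172.0 - 113.195.172.127) does not contain 113.195.172.233
  113.195.236.0/23 (113.195.236.0 - 113.195.237.255) does not contain 113.195.172.233
  115.195.172.0/23 (115.195.172.0 - 115.195.173.255) does not contain 113.195.172.233
  113.195.168.0/22 (113.195.168.0 - 113.195.171.255) does not contain 113.195.172.233
Longest matching prefix is /19 -> next hop BRANCH-B.

BRANCH-B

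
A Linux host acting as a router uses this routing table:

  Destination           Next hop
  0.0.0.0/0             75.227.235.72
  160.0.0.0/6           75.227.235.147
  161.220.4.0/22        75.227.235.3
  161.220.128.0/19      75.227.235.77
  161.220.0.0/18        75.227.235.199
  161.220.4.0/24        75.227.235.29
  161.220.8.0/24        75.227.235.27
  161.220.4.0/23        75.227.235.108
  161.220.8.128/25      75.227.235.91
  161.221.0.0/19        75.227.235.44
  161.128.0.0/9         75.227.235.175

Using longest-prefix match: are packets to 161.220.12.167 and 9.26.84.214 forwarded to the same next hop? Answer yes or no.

no

161.220.12.167: longest match 161.220.0.0/18 -> 75.227.235.199
9.26.84.214: longest match 0.0.0.0/0 -> 75.227.235.72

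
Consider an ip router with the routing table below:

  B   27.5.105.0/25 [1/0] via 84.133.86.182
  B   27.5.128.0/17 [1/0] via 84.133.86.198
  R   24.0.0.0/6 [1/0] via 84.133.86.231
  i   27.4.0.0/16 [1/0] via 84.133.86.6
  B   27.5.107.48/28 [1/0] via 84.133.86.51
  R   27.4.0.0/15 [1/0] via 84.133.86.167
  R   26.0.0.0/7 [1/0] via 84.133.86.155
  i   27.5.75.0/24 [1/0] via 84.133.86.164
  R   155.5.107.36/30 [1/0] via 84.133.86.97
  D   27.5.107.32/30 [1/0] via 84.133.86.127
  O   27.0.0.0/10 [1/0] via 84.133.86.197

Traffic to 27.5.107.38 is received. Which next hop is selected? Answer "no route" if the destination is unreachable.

84.133.86.167

Routes whose prefix contains 27.5.107.38:
  24.0.0.0/6 (24.0.0.0 - 27.255.255.255) -> 84.133.86.231
  26.0.0.0/7 (26.0.0.0 - 27.255.255.255) -> 84.133.86.155
  27.0.0.0/10 (27.0.0.0 - 27.63.255.255) -> 84.133.86.197
  27.4.0.0/15 (27.4.0.0 - 27.5.255.255) -> 84.133.86.167
More-specific entries that do NOT match:
  155.5.107.36/30 (155.5.107.36 - 155.5.107.39) does not contain 27.5.107.38
  27.5.107.32/30 (27.5.107.32 - 27.5.107.35) does not contain 27.5.107.38
  27.5.107.48/28 (27.5.107.48 - 27.5.107.63) does not contain 27.5.107.38
  27.5.105.0/25 (27.5.105.0 - 27.5.105.127) does not contain 27.5.107.38
  27.5.75.0/24 (27.5.75.0 - 27.5.75.255) does not contain 27.5.107.38
  27.5.128.0/17 (27.5.128.0 - 27.5.255.255) does not contain 27.5.107.38
  27.4.0.0/16 (27.4.0.0 - 27.4.255.255) does not contain 27.5.107.38
Longest matching prefix is /15 -> next hop 84.133.86.167.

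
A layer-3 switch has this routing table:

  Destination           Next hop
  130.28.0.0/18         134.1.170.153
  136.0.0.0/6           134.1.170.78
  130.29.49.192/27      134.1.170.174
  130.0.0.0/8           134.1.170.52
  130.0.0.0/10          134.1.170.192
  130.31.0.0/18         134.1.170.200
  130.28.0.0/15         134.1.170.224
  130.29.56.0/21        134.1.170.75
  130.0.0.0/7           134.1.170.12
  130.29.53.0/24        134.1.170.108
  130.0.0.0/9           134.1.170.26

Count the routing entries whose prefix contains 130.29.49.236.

Prefixes containing 130.29.49.236:
  130.0.0.0/7 (130.0.0.0 - 131.255.255.255)
  130.0.0.0/8 (130.0.0.0 - 130.255.255.255)
  130.0.0.0/9 (130.0.0.0 - 130.127.255.255)
  130.0.0.0/10 (130.0.0.0 - 130.63.255.255)
  130.28.0.0/15 (130.28.0.0 - 130.29.255.255)
Total matching entries: 5.

5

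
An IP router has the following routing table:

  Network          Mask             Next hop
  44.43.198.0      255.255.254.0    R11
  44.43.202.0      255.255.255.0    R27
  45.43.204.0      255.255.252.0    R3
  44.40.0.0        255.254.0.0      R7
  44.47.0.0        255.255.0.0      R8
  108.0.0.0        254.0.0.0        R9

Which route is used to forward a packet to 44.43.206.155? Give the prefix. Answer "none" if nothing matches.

44.43.206.155 is outside every listed prefix and there is no default route.

none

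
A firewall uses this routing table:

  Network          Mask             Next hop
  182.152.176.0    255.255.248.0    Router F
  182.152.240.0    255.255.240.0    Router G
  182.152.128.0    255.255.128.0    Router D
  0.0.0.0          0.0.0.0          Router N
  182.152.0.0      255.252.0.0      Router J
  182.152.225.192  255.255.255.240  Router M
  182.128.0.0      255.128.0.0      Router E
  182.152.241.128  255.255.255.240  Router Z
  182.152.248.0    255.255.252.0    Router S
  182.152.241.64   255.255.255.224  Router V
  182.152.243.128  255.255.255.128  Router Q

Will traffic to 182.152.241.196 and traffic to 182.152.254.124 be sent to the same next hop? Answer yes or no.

182.152.241.196: longest match 182.152.240.0/20 -> Router G
182.152.254.124: longest match 182.152.240.0/20 -> Router G

yes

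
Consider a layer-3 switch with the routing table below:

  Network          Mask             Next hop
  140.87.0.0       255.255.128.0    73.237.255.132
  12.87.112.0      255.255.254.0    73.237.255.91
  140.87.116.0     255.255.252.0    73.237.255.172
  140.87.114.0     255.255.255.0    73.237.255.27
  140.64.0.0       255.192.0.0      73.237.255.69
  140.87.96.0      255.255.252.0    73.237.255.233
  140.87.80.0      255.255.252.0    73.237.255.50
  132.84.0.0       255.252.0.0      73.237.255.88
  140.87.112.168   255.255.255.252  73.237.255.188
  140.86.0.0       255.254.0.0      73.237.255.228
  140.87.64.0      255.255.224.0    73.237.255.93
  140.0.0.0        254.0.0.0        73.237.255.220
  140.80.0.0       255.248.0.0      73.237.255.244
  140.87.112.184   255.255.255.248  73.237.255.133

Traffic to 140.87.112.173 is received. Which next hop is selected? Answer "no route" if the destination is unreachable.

Routes whose prefix contains 140.87.112.173:
  140.0.0.0/7 (140.0.0.0 - 141.255.255.255) -> 73.237.255.220
  140.64.0.0/10 (140.64.0.0 - 140.127.255.255) -> 73.237.255.69
  140.80.0.0/13 (140.80.0.0 - 140.87.255.255) -> 73.237.255.244
  140.86.0.0/15 (140.86.0.0 - 140.87.255.255) -> 73.237.255.228
  140.87.0.0/17 (140.87.0.0 - 140.87.127.255) -> 73.237.255.132
More-specific entries that do NOT match:
  140.87.112.168/30 (140.87.112.168 - 140.87.112.171) does not contain 140.87.112.173
  140.87.112.184/29 (140.87.112.184 - 140.87.112.191) does not contain 140.87.112.173
  140.87.114.0/24 (140.87.114.0 - 140.87.114.255) does not contain 140.87.112.173
  12.87.112.0/23 (12.87.112.0 - 12.87.113.255) does not contain 140.87.112.173
  140.87.116.0/22 (140.87.116.0 - 140.87.119.255) does not contain 140.87.112.173
  140.87.96.0/22 (140.87.96.0 - 140.87.99.255) does not contain 140.87.112.173
  140.87.80.0/22 (140.87.80.0 - 140.87.83.255) does not contain 140.87.112.173
  140.87.64.0/19 (140.87.64.0 - 140.87.95.255) does not contain 140.87.112.173
Longest matching prefix is /17 -> next hop 73.237.255.132.

73.237.255.132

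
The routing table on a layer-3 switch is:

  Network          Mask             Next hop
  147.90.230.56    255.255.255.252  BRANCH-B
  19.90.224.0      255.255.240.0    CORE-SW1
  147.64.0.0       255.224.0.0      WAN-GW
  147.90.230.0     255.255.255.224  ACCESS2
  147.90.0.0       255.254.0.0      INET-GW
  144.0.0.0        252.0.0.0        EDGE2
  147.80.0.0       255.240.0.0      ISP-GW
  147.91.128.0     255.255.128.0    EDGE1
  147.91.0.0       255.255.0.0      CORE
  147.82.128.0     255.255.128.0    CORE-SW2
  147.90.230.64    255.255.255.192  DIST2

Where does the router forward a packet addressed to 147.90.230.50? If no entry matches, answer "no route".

Routes whose prefix contains 147.90.230.50:
  144.0.0.0/6 (144.0.0.0 - 147.255.255.255) -> EDGE2
  147.64.0.0/11 (147.64.0.0 - 147.95.255.255) -> WAN-GW
  147.80.0.0/12 (147.80.0.0 - 147.95.255.255) -> ISP-GW
  147.90.0.0/15 (147.90.0.0 - 147.91.255.255) -> INET-GW
More-specific entries that do NOT match:
  147.90.230.56/30 (147.90.230.56 - 147.90.230.59) does not contain 147.90.230.50
  147.90.230.0/27 (147.90.230.0 - 147.90.230.31) does not contain 147.90.230.50
  147.90.230.64/26 (147.90.230.64 - 147.90.230.127) does not contain 147.90.230.50
  19.90.224.0/20 (19.90.224.0 - 19.90.239.255) does not contain 147.90.230.50
  147.91.128.0/17 (147.91.128.0 - 147.91.255.255) does not contain 147.90.230.50
  147.82.128.0/17 (147.82.128.0 - 147.82.255.255) does not contain 147.90.230.50
  147.91.0.0/16 (147.91.0.0 - 147.91.255.255) does not contain 147.90.230.50
Longest matching prefix is /15 -> next hop INET-GW.

INET-GW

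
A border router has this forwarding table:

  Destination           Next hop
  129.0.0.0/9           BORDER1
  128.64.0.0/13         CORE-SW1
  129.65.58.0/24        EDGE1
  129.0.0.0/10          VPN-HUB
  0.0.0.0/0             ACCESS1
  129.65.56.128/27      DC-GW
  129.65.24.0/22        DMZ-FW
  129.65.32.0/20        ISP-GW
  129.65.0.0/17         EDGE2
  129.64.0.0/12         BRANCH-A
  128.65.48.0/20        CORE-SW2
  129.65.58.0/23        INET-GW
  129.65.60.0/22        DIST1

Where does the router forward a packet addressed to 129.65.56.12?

EDGE2

Routes whose prefix contains 129.65.56.12:
  0.0.0.0/0 (default, matches everything) -> ACCESS1
  129.0.0.0/9 (129.0.0.0 - 129.127.255.255) -> BORDER1
  129.64.0.0/12 (129.64.0.0 - 129.79.255.255) -> BRANCH-A
  129.65.0.0/17 (129.65.0.0 - 129.65.127.255) -> EDGE2
More-specific entries that do NOT match:
  129.65.56.128/27 (129.65.56.128 - 129.65.56.159) does not contain 129.65.56.12
  129.65.58.0/24 (129.65.58.0 - 129.65.58.255) does not contain 129.65.56.12
  129.65.58.0/23 (129.65.58.0 - 129.65.59.255) does not contain 129.65.56.12
  129.65.24.0/22 (129.65.24.0 - 129.65.27.255) does not contain 129.65.56.12
  129.65.60.0/22 (129.65.60.0 - 129.65.63.255) does not contain 129.65.56.12
  129.65.32.0/20 (129.65.32.0 - 129.65.47.255) does not contain 129.65.56.12
  128.65.48.0/20 (128.65.48.0 - 128.65.63.255) does not contain 129.65.56.12
Longest matching prefix is /17 -> next hop EDGE2.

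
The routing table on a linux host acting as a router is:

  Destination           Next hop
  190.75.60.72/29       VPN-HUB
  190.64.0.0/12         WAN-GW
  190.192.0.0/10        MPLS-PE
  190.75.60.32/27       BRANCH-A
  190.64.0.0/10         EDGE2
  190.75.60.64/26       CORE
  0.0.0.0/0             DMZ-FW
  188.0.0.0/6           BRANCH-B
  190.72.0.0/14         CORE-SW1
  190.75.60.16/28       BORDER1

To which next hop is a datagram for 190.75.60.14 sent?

Routes whose prefix contains 190.75.60.14:
  0.0.0.0/0 (default, matches everything) -> DMZ-FW
  188.0.0.0/6 (188.0.0.0 - 191.255.255.255) -> BRANCH-B
  190.64.0.0/10 (190.64.0.0 - 190.127.255.255) -> EDGE2
  190.64.0.0/12 (190.64.0.0 - 190.79.255.255) -> WAN-GW
  190.72.0.0/14 (190.72.0.0 - 190.75.255.255) -> CORE-SW1
More-specific entries that do NOT match:
  190.75.60.72/29 (190.75.60.72 - 190.75.60.79) does not contain 190.75.60.14
  190.75.60.16/28 (190.75.60.16 - 190.75.60.31) does not contain 190.75.60.14
  190.75.60.32/27 (190.75.60.32 - 190.75.60.63) does not contain 190.75.60.14
  190.75.60.64/26 (190.75.60.64 - 190.75.60.127) does not contain 190.75.60.14
Longest matching prefix is /14 -> next hop CORE-SW1.

CORE-SW1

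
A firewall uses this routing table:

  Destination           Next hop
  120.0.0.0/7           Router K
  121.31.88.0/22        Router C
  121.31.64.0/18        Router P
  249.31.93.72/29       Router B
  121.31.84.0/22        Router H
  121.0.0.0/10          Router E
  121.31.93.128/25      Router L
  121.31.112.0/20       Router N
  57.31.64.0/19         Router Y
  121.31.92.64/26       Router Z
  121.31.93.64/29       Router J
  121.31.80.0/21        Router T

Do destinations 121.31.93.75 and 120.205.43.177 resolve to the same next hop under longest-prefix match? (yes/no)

no

121.31.93.75: longest match 121.31.64.0/18 -> Router P
120.205.43.177: longest match 120.0.0.0/7 -> Router K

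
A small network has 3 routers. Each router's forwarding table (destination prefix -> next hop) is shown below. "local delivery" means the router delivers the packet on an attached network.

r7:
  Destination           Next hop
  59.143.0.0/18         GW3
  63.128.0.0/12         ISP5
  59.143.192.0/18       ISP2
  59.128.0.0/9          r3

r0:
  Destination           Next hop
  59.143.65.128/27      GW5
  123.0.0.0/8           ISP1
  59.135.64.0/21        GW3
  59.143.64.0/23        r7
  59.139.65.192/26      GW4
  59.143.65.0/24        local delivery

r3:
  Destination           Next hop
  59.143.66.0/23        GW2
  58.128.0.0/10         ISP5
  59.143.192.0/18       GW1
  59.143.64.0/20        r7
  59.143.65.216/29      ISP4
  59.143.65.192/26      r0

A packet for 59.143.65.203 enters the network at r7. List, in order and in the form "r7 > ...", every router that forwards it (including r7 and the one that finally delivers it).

r7 > r3 > r0

At r7: longest match for 59.143.65.203 is 59.128.0.0/9 -> r3
At r3: longest match for 59.143.65.203 is 59.143.65.192/26 -> r0
At r0: longest match for 59.143.65.203 is 59.143.65.0/24 -> local delivery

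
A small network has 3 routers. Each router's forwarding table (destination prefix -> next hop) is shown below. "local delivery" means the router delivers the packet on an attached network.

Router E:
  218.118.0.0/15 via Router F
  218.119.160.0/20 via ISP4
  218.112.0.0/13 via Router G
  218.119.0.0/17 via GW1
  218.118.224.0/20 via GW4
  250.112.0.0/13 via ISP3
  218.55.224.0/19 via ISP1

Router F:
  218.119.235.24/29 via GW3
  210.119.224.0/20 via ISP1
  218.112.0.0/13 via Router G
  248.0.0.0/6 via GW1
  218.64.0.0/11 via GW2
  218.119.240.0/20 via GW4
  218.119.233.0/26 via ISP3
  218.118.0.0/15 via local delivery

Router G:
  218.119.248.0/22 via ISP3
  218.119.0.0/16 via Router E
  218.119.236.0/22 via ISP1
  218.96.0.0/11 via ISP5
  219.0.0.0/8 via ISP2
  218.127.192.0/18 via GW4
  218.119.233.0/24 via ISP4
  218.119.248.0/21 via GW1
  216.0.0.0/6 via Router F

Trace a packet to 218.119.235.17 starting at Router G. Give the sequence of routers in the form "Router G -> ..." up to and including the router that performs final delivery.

At Router G: longest match for 218.119.235.17 is 218.119.0.0/16 -> Router E
At Router E: longest match for 218.119.235.17 is 218.118.0.0/15 -> Router F
At Router F: longest match for 218.119.235.17 is 218.118.0.0/15 -> local delivery

Router G -> Router E -> Router F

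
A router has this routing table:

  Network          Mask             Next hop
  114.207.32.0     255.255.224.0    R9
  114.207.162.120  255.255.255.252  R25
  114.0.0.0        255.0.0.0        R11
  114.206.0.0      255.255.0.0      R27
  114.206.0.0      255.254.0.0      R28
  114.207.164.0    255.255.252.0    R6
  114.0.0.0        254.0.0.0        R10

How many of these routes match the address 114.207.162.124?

Prefixes containing 114.207.162.124:
  114.0.0.0/7 (114.0.0.0 - 115.255.255.255)
  114.0.0.0/8 (114.0.0.0 - 114.255.255.255)
  114.206.0.0/15 (114.206.0.0 - 114.207.255.255)
Total matching entries: 3.

3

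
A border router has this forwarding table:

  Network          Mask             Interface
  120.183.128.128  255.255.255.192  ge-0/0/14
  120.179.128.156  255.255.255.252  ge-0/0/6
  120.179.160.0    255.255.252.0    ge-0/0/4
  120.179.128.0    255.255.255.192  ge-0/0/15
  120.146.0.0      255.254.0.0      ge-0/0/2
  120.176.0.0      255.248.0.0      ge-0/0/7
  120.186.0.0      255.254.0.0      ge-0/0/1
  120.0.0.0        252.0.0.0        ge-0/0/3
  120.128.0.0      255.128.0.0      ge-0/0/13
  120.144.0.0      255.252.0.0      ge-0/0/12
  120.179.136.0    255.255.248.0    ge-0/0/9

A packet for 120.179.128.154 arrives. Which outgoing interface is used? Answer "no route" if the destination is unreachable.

ge-0/0/7

Routes whose prefix contains 120.179.128.154:
  120.0.0.0/6 (120.0.0.0 - 123.255.255.255) -> ge-0/0/3
  120.128.0.0/9 (120.128.0.0 - 120.255.255.255) -> ge-0/0/13
  120.176.0.0/13 (120.176.0.0 - 120.183.255.255) -> ge-0/0/7
More-specific entries that do NOT match:
  120.179.128.156/30 (120.179.128.156 - 120.179.128.159) does not contain 120.179.128.154
  120.183.128.128/26 (120.183.128.128 - 120.183.128.191) does not contain 120.179.128.154
  120.179.128.0/26 (120.179.128.0 - 120.179.128.63) does not contain 120.179.128.154
  120.179.160.0/22 (120.179.160.0 - 120.179.163.255) does not contain 120.179.128.154
  120.179.136.0/21 (120.179.136.0 - 120.179.143.255) does not contain 120.179.128.154
  120.146.0.0/15 (120.146.0.0 - 120.147.255.255) does not contain 120.179.128.154
  120.186.0.0/15 (120.186.0.0 - 120.187.255.255) does not contain 120.179.128.154
  120.144.0.0/14 (120.144.0.0 - 120.147.255.255) does not contain 120.179.128.154
Longest matching prefix is /13 -> interface ge-0/0/7.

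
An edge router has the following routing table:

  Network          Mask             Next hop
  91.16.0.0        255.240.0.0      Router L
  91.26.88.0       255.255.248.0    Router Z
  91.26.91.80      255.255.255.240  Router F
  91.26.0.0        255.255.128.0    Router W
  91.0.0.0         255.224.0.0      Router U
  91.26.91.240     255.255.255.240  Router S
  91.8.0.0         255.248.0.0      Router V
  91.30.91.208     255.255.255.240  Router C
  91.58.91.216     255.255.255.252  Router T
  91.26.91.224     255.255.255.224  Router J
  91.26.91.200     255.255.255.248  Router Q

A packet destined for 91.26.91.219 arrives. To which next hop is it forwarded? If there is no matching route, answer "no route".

Routes whose prefix contains 91.26.91.219:
  91.0.0.0/11 (91.0.0.0 - 91.31.255.255) -> Router U
  91.16.0.0/12 (91.16.0.0 - 91.31.255.255) -> Router L
  91.26.0.0/17 (91.26.0.0 - 91.26.127.255) -> Router W
  91.26.88.0/21 (91.26.88.0 - 91.26.95.255) -> Router Z
More-specific entries that do NOT match:
  91.58.91.216/30 (91.58.91.216 - 91.58.91.219) does not contain 91.26.91.219
  91.26.91.200/29 (91.26.91.200 - 91.26.91.207) does not contain 91.26.91.219
  91.26.91.80/28 (91.26.91.80 - 91.26.91.95) does not contain 91.26.91.219
  91.26.91.240/28 (91.26.91.240 - 91.26.91.255) does not contain 91.26.91.219
  91.30.91.208/28 (91.30.91.208 - 91.30.91.223) does not contain 91.26.91.219
  91.26.91.224/27 (91.26.91.224 - 91.26.91.255) does not contain 91.26.91.219
Longest matching prefix is /21 -> next hop Router Z.

Router Z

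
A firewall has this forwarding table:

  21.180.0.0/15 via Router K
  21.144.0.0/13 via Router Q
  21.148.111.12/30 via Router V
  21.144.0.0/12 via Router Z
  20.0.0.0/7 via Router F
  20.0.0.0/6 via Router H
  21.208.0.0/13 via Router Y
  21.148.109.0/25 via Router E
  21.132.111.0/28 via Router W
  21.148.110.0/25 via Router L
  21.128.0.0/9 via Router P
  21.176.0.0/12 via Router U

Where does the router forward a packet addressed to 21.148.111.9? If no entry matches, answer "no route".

Routes whose prefix contains 21.148.111.9:
  20.0.0.0/6 (20.0.0.0 - 23.255.255.255) -> Router H
  20.0.0.0/7 (20.0.0.0 - 21.255.255.255) -> Router F
  21.128.0.0/9 (21.128.0.0 - 21.255.255.255) -> Router P
  21.144.0.0/12 (21.144.0.0 - 21.159.255.255) -> Router Z
  21.144.0.0/13 (21.144.0.0 - 21.151.255.255) -> Router Q
More-specific entries that do NOT match:
  21.148.111.12/30 (21.148.111.12 - 21.148.111.15) does not contain 21.148.111.9
  21.132.111.0/28 (21.132.111.0 - 21.132.111.15) does not contain 21.148.111.9
  21.148.109.0/25 (21.148.109.0 - 21.148.109.127) does not contain 21.148.111.9
  21.148.110.0/25 (21.148.110.0 - 21.148.110.127) does not contain 21.148.111.9
  21.180.0.0/15 (21.180.0.0 - 21.181.255.255) does not contain 21.148.111.9
Longest matching prefix is /13 -> next hop Router Q.

Router Q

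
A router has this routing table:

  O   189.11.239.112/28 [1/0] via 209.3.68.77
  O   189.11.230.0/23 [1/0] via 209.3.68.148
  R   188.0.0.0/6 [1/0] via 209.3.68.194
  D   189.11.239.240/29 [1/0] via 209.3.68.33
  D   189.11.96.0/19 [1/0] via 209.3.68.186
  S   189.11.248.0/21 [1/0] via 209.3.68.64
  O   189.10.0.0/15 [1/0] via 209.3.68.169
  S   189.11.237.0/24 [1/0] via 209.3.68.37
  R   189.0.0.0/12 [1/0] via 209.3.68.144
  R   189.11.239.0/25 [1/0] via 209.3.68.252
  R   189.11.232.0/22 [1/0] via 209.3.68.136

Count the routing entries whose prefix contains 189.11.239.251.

3

Prefixes containing 189.11.239.251:
  188.0.0.0/6 (188.0.0.0 - 191.255.255.255)
  189.0.0.0/12 (189.0.0.0 - 189.15.255.255)
  189.10.0.0/15 (189.10.0.0 - 189.11.255.255)
Total matching entries: 3.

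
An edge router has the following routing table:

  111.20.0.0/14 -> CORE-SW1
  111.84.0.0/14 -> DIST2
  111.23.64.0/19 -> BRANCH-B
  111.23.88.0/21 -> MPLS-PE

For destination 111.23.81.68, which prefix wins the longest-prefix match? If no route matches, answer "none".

111.23.64.0/19

Entries matching 111.23.81.68:
  111.20.0.0/14 (111.20.0.0 - 111.23.255.255)
  111.23.64.0/19 (111.23.64.0 - 111.23.95.255)
Most specific is 111.23.64.0/19.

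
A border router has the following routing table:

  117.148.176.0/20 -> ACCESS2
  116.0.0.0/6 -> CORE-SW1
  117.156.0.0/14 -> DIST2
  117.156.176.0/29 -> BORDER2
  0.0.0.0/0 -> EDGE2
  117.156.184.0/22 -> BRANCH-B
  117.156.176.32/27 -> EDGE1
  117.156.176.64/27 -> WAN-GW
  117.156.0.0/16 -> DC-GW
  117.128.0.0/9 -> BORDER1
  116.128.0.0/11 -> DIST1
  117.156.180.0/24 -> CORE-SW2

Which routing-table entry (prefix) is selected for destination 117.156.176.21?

Entries matching 117.156.176.21:
  0.0.0.0/0 (default, matches everything)
  116.0.0.0/6 (116.0.0.0 - 119.255.255.255)
  117.128.0.0/9 (117.128.0.0 - 117.255.255.255)
  117.156.0.0/14 (117.156.0.0 - 117.159.255.255)
  117.156.0.0/16 (117.156.0.0 - 117.156.255.255)
Most specific is 117.156.0.0/16.

117.156.0.0/16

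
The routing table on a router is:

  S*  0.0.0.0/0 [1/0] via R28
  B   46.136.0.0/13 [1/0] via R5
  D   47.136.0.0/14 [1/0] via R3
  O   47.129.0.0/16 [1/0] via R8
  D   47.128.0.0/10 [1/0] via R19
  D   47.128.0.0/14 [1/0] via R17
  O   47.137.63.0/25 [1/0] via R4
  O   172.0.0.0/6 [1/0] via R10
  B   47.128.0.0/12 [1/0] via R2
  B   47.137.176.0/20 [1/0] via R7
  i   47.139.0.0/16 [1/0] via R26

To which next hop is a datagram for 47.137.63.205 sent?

R3

Routes whose prefix contains 47.137.63.205:
  0.0.0.0/0 (default, matches everything) -> R28
  47.128.0.0/10 (47.128.0.0 - 47.191.255.255) -> R19
  47.128.0.0/12 (47.128.0.0 - 47.143.255.255) -> R2
  47.136.0.0/14 (47.136.0.0 - 47.139.255.255) -> R3
More-specific entries that do NOT match:
  47.137.63.0/25 (47.137.63.0 - 47.137.63.127) does not contain 47.137.63.205
  47.137.176.0/20 (47.137.176.0 - 47.137.191.255) does not contain 47.137.63.205
  47.129.0.0/16 (47.129.0.0 - 47.129.255.255) does not contain 47.137.63.205
  47.139.0.0/16 (47.139.0.0 - 47.139.255.255) does not contain 47.137.63.205
Longest matching prefix is /14 -> next hop R3.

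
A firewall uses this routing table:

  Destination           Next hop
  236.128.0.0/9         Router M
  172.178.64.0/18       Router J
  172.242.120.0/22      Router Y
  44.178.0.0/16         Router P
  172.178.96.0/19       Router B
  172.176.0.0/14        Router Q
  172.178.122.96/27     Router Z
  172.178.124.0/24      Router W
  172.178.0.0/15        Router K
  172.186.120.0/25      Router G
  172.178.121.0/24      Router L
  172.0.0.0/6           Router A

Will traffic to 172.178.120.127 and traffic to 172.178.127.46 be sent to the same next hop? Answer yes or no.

172.178.120.127: longest match 172.178.96.0/19 -> Router B
172.178.127.46: longest match 172.178.96.0/19 -> Router B

yes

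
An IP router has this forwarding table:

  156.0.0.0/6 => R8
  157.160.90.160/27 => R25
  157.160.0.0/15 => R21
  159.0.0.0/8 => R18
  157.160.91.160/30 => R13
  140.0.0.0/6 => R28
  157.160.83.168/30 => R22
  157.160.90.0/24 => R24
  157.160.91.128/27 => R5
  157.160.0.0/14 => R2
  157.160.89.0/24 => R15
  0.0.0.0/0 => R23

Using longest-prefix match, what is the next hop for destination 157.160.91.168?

R21

Routes whose prefix contains 157.160.91.168:
  0.0.0.0/0 (default, matches everything) -> R23
  156.0.0.0/6 (156.0.0.0 - 159.255.255.255) -> R8
  157.160.0.0/14 (157.160.0.0 - 157.163.255.255) -> R2
  157.160.0.0/15 (157.160.0.0 - 157.161.255.255) -> R21
More-specific entries that do NOT match:
  157.160.91.160/30 (157.160.91.160 - 157.160.91.163) does not contain 157.160.91.168
  157.160.83.168/30 (157.160.83.168 - 157.160.83.171) does not contain 157.160.91.168
  157.160.90.160/27 (157.160.90.160 - 157.160.90.191) does not contain 157.160.91.168
  157.160.91.128/27 (157.160.91.128 - 157.160.91.159) does not contain 157.160.91.168
  157.160.90.0/24 (157.160.90.0 - 157.160.90.255) does not contain 157.160.91.168
  157.160.89.0/24 (157.160.89.0 - 157.160.89.255) does not contain 157.160.91.168
Longest matching prefix is /15 -> next hop R21.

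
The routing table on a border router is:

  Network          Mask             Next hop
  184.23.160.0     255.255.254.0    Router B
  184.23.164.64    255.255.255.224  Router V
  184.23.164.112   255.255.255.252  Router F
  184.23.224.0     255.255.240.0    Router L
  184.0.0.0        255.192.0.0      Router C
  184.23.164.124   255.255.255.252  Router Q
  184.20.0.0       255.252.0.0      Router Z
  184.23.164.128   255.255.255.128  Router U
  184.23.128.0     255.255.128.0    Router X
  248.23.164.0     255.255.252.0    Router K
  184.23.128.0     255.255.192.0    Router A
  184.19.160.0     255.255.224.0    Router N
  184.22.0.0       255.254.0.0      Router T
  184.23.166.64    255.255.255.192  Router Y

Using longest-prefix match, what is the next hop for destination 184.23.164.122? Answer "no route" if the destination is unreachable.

Routes whose prefix contains 184.23.164.122:
  184.0.0.0/10 (184.0.0.0 - 184.63.255.255) -> Router C
  184.20.0.0/14 (184.20.0.0 - 184.23.255.255) -> Router Z
  184.22.0.0/15 (184.22.0.0 - 184.23.255.255) -> Router T
  184.23.128.0/17 (184.23.128.0 - 184.23.255.255) -> Router X
  184.23.128.0/18 (184.23.128.0 - 184.23.191.255) -> Router A
More-specific entries that do NOT match:
  184.23.164.112/30 (184.23.164.112 - 184.23.164.115) does not contain 184.23.164.122
  184.23.164.124/30 (184.23.164.124 - 184.23.164.127) does not contain 184.23.164.122
  184.23.164.64/27 (184.23.164.64 - 184.23.164.95) does not contain 184.23.164.122
  184.23.166.64/26 (184.23.166.64 - 184.23.166.127) does not contain 184.23.164.122
  184.23.164.128/25 (184.23.164.128 - 184.23.164.255) does not contain 184.23.164.122
  184.23.160.0/23 (184.23.160.0 - 184.23.161.255) does not contain 184.23.164.122
  248.23.164.0/22 (248.23.164.0 - 248.23.167.255) does not contain 184.23.164.122
  184.23.224.0/20 (184.23.224.0 - 184.23.239.255) does not contain 184.23.164.122
  184.19.160.0/19 (184.19.160.0 - 184.19.191.255) does not contain 184.23.164.122
Longest matching prefix is /18 -> next hop Router A.

Router A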